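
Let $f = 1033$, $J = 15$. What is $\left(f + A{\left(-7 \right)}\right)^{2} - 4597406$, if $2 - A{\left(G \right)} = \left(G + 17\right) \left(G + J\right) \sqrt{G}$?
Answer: $-3570981 - 165600 i \sqrt{7} \approx -3.571 \cdot 10^{6} - 4.3814 \cdot 10^{5} i$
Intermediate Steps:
$A{\left(G \right)} = 2 - \sqrt{G} \left(15 + G\right) \left(17 + G\right)$ ($A{\left(G \right)} = 2 - \left(G + 17\right) \left(G + 15\right) \sqrt{G} = 2 - \left(17 + G\right) \left(15 + G\right) \sqrt{G} = 2 - \left(15 + G\right) \left(17 + G\right) \sqrt{G} = 2 - \sqrt{G} \left(15 + G\right) \left(17 + G\right)$)
$\left(f + A{\left(-7 \right)}\right)^{2} - 4597406 = \left(1033 - \left(-2 + \left(-7\right)^{\frac{5}{2}} - 224 i \sqrt{7} + 255 i \sqrt{7}\right)\right)^{2} - 4597406 = \left(1033 - \left(-2 + 304 i \sqrt{7} + 32 \left(-7\right) i \sqrt{7}\right)\right)^{2} - 4597406 = \left(1033 + \left(2 - 49 i \sqrt{7} - 255 i \sqrt{7} + 224 i \sqrt{7}\right)\right)^{2} - 4597406 = \left(1033 + \left(2 - 80 i \sqrt{7}\right)\right)^{2} - 4597406 = \left(1035 - 80 i \sqrt{7}\right)^{2} - 4597406 = -4597406 + \left(1035 - 80 i \sqrt{7}\right)^{2}$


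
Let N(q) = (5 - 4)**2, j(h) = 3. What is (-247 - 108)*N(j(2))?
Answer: -355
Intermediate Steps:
N(q) = 1 (N(q) = 1**2 = 1)
(-247 - 108)*N(j(2)) = (-247 - 108)*1 = -355*1 = -355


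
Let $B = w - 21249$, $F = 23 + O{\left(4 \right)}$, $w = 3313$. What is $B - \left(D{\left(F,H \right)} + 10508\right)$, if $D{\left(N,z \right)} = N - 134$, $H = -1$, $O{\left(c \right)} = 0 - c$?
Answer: $-28329$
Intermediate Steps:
$O{\left(c \right)} = - c$
$F = 19$ ($F = 23 - 4 = 19$)
$D{\left(N,z \right)} = -134 + N$
$B = -17936$ ($B = 3313 - 21249 = -17936$)
$B - \left(D{\left(F,H \right)} + 10508\right) = -17936 - \left(\left(-134 + 19\right) + 10508\right) = -17936 - \left(-115 + 10508\right) = -17936 - 10393 = -28329$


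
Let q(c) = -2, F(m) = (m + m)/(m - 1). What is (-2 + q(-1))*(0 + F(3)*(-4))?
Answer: 48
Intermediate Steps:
F(m) = 2*m/(-1 + m) (F(m) = (2*m)/(-1 + m) = 2*m/(-1 + m))
(-2 + q(-1))*(0 + F(3)*(-4)) = (-2 - 2)*(0 + (2*3/(-1 + 3))*(-4)) = -4*(0 + (2*3/2)*(-4)) = -4*(0 + (2*3*(½))*(-4)) = -4*(0 + 3*(-4)) = -4*(0 - 12) = -4*(-12) = 48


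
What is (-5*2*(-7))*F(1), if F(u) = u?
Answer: 70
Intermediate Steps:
(-5*2*(-7))*F(1) = (-5*2*(-7))*1 = -10*(-7)*1 = 70*1 = 70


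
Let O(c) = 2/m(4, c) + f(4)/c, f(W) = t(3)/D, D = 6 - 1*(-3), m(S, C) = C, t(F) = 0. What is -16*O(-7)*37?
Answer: 1184/7 ≈ 169.14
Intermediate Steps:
D = 9 (D = 6 + 3 = 9)
f(W) = 0 (f(W) = 0/9 = 0*(1/9) = 0)
O(c) = 2/c (O(c) = 2/c + 0/c = 2/c + 0 = 2/c)
-16*O(-7)*37 = -32/(-7)*37 = -32*(-1)/7*37 = -16*(-2/7)*37 = (32/7)*37 = 1184/7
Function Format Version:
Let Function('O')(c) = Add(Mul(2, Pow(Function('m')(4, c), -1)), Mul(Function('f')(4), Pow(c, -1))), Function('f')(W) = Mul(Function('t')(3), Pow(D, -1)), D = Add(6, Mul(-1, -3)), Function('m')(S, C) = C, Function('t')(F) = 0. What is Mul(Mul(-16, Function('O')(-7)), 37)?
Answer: Rational(1184, 7) ≈ 169.14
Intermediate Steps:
D = 9 (D = Add(6, 3) = 9)
Function('f')(W) = 0 (Function('f')(W) = Mul(0, Pow(9, -1)) = Mul(0, Rational(1, 9)) = 0)
Function('O')(c) = Mul(2, Pow(c, -1)) (Function('O')(c) = Add(Mul(2, Pow(c, -1)), Mul(0, Pow(c, -1))) = Add(Mul(2, Pow(c, -1)), 0) = Mul(2, Pow(c, -1)))
Mul(Mul(-16, Function('O')(-7)), 37) = Mul(Mul(-16, Mul(2, Pow(-7, -1))), 37) = Mul(Mul(-16, Mul(2, Rational(-1, 7))), 37) = Mul(Mul(-16, Rational(-2, 7)), 37) = Mul(Rational(32, 7), 37) = Rational(1184, 7)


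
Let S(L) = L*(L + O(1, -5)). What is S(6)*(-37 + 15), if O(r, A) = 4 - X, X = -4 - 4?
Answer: -2376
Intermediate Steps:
X = -8
O(r, A) = 12 (O(r, A) = 4 - 1*(-8) = 4 + 8 = 12)
S(L) = L*(12 + L) (S(L) = L*(L + 12) = L*(12 + L))
S(6)*(-37 + 15) = (6*(12 + 6))*(-37 + 15) = (6*18)*(-22) = 108*(-22) = -2376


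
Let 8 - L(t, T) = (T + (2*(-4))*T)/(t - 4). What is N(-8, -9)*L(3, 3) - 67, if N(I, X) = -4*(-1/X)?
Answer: -551/9 ≈ -61.222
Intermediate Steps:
L(t, T) = 8 + 7*T/(-4 + t) (L(t, T) = 8 - (T + (2*(-4))*T)/(t - 4) = 8 - (T - 8*T)/(-4 + t) = 8 - (-7*T)/(-4 + t) = 8 - (-7)*T/(-4 + t) = 8 + 7*T/(-4 + t))
N(I, X) = 4/X (N(I, X) = -(-4)/X = 4/X)
N(-8, -9)*L(3, 3) - 67 = (4/(-9))*((-32 + 7*3 + 8*3)/(-4 + 3)) - 67 = (4*(-⅑))*((-32 + 21 + 24)/(-1)) - 67 = -(-4)*13/9 - 67 = -4/9*(-13) - 67 = 52/9 - 67 = -551/9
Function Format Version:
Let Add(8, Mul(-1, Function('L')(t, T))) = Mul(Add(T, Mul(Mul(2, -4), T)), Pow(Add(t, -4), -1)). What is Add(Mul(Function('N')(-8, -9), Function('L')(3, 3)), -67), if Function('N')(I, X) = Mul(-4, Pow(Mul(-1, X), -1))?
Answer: Rational(-551, 9) ≈ -61.222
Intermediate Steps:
Function('L')(t, T) = Add(8, Mul(7, T, Pow(Add(-4, t), -1))) (Function('L')(t, T) = Add(8, Mul(-1, Mul(Add(T, Mul(Mul(2, -4), T)), Pow(Add(t, -4), -1)))) = Add(8, Mul(-1, Mul(Add(T, Mul(-8, T)), Pow(Add(-4, t), -1)))) = Add(8, Mul(-1, Mul(Mul(-7, T), Pow(Add(-4, t), -1)))) = Add(8, Mul(-1, Mul(-7, T, Pow(Add(-4, t), -1)))) = Add(8, Mul(7, T, Pow(Add(-4, t), -1))))
Function('N')(I, X) = Mul(4, Pow(X, -1)) (Function('N')(I, X) = Mul(-4, Mul(-1, Pow(X, -1))) = Mul(4, Pow(X, -1)))
Add(Mul(Function('N')(-8, -9), Function('L')(3, 3)), -67) = Add(Mul(Mul(4, Pow(-9, -1)), Mul(Pow(Add(-4, 3), -1), Add(-32, Mul(7, 3), Mul(8, 3)))), -67) = Add(Mul(Mul(4, Rational(-1, 9)), Mul(Pow(-1, -1), Add(-32, 21, 24))), -67) = Add(Mul(Rational(-4, 9), Mul(-1, 13)), -67) = Add(Mul(Rational(-4, 9), -13), -67) = Add(Rational(52, 9), -67) = Rational(-551, 9)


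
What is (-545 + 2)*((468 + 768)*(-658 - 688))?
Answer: 903365208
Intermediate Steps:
(-545 + 2)*((468 + 768)*(-658 - 688)) = -671148*(-1346) = -543*(-1663656) = 903365208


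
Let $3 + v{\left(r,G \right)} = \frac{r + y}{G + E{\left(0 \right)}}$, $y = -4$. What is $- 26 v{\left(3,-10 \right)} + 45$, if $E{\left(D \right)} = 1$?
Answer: $\frac{1081}{9} \approx 120.11$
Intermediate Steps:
$v{\left(r,G \right)} = -3 + \frac{-4 + r}{1 + G}$ ($v{\left(r,G \right)} = -3 + \frac{r - 4}{G + 1} = -3 + \frac{-4 + r}{1 + G}$)
$- 26 v{\left(3,-10 \right)} + 45 = - 26 \frac{-7 + 3 - -30}{1 - 10} + 45 = - 26 \frac{-7 + 3 + 30}{-9} + 45 = - 26 \left(\left(- \frac{1}{9}\right) 26\right) + 45 = \left(-26\right) \left(- \frac{26}{9}\right) + 45 = \frac{676}{9} + 45 = \frac{1081}{9}$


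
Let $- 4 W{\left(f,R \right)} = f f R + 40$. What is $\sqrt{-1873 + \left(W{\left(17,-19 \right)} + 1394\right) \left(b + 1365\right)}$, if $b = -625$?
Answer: $9 \sqrt{25162} \approx 1427.6$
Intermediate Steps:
$W{\left(f,R \right)} = -10 - \frac{R f^{2}}{4}$ ($W{\left(f,R \right)} = - \frac{f f R + 40}{4} = - \frac{f^{2} R + 40}{4} = - \frac{R f^{2} + 40}{4} = - \frac{40 + R f^{2}}{4} = -10 - \frac{R f^{2}}{4}$)
$\sqrt{-1873 + \left(W{\left(17,-19 \right)} + 1394\right) \left(b + 1365\right)} = \sqrt{-1873 + \left(\left(-10 - - \frac{19 \cdot 17^{2}}{4}\right) + 1394\right) \left(-625 + 1365\right)} = \sqrt{-1873 + \left(\left(-10 - \left(- \frac{19}{4}\right) 289\right) + 1394\right) 740} = \sqrt{-1873 + \left(\left(-10 + \frac{5491}{4}\right) + 1394\right) 740} = \sqrt{-1873 + \left(\frac{5451}{4} + 1394\right) 740} = \sqrt{-1873 + \frac{11027}{4} \cdot 740} = \sqrt{-1873 + 2039995} = \sqrt{2038122} = 9 \sqrt{25162}$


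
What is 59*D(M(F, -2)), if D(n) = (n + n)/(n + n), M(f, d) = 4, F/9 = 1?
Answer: 59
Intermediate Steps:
F = 9 (F = 9*1 = 9)
D(n) = 1 (D(n) = (2*n)/((2*n)) = (2*n)*(1/(2*n)) = 1)
59*D(M(F, -2)) = 59*1 = 59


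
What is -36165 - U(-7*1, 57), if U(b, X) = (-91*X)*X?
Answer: 259494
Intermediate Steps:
U(b, X) = -91*X**2
-36165 - U(-7*1, 57) = -36165 - (-91)*57**2 = -36165 - (-91)*3249 = -36165 - 1*(-295659) = -36165 + 295659 = 259494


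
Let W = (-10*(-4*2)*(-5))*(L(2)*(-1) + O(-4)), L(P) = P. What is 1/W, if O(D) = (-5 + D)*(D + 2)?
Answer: -1/6400 ≈ -0.00015625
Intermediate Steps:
O(D) = (-5 + D)*(2 + D)
W = -6400 (W = (-10*(-4*2)*(-5))*(2*(-1) + (-10 + (-4)² - 3*(-4))) = (-(-80)*(-5))*(-2 + (-10 + 16 + 12)) = (-10*40)*(-2 + 18) = -400*16 = -6400)
1/W = 1/(-6400) = -1/6400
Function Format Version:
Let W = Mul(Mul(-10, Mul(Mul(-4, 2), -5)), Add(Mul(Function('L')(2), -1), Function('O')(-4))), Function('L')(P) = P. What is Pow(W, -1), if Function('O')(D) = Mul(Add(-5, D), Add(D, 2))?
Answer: Rational(-1, 6400) ≈ -0.00015625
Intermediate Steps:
Function('O')(D) = Mul(Add(-5, D), Add(2, D))
W = -6400 (W = Mul(Mul(-10, Mul(Mul(-4, 2), -5)), Add(Mul(2, -1), Add(-10, Pow(-4, 2), Mul(-3, -4)))) = Mul(Mul(-10, Mul(-8, -5)), Add(-2, Add(-10, 16, 12))) = Mul(Mul(-10, 40), Add(-2, 18)) = Mul(-400, 16) = -6400)
Pow(W, -1) = Pow(-6400, -1) = Rational(-1, 6400)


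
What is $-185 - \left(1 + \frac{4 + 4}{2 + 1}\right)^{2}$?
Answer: $- \frac{1786}{9} \approx -198.44$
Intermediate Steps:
$-185 - \left(1 + \frac{4 + 4}{2 + 1}\right)^{2} = -185 - \left(1 + \frac{8}{3}\right)^{2} = -185 - \left(\frac{11}{3}\right)^{2} = -185 - \frac{121}{9} = - \frac{1786}{9}$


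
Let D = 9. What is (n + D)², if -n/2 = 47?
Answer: 7225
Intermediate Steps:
n = -94 (n = -2*47 = -94)
(n + D)² = (-94 + 9)² = (-85)² = 7225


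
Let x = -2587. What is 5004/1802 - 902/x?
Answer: 7285376/2330887 ≈ 3.1256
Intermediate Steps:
5004/1802 - 902/x = 5004/1802 - 902/(-2587) = 5004*(1/1802) - 902*(-1/2587) = 2502/901 + 902/2587 = 7285376/2330887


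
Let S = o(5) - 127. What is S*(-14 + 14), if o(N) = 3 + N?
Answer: 0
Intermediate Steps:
S = -119 (S = (3 + 5) - 127 = 8 - 127 = -119)
S*(-14 + 14) = -119*(-14 + 14) = -119*0 = 0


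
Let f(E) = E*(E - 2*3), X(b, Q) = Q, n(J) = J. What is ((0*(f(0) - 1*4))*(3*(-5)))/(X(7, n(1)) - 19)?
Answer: 0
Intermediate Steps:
f(E) = E*(-6 + E) (f(E) = E*(E - 6) = E*(-6 + E))
((0*(f(0) - 1*4))*(3*(-5)))/(X(7, n(1)) - 19) = ((0*(0*(-6 + 0) - 1*4))*(3*(-5)))/(1 - 19) = ((0*(0*(-6) - 4))*(-15))/(-18) = ((0*(0 - 4))*(-15))*(-1/18) = ((0*(-4))*(-15))*(-1/18) = (0*(-15))*(-1/18) = 0*(-1/18) = 0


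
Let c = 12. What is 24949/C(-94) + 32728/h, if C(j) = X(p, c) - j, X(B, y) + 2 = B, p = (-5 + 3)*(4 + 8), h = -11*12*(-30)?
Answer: 12627943/33660 ≈ 375.16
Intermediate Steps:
h = 3960 (h = -132*(-30) = 3960)
p = -24 (p = -2*12 = -24)
X(B, y) = -2 + B
C(j) = -26 - j (C(j) = (-2 - 24) - j = -26 - j)
24949/C(-94) + 32728/h = 24949/(-26 - 1*(-94)) + 32728/3960 = 24949/(-26 + 94) + 32728*(1/3960) = 24949/68 + 4091/495 = 12627943/33660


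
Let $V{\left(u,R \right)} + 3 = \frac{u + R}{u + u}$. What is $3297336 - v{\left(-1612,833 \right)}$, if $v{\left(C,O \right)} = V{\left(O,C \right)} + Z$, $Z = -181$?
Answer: $\frac{5493669099}{1666} \approx 3.2975 \cdot 10^{6}$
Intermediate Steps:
$V{\left(u,R \right)} = -3 + \frac{R + u}{2 u}$ ($V{\left(u,R \right)} = -3 + \frac{u + R}{u + u} = -3 + \frac{R + u}{2 u}$)
$v{\left(C,O \right)} = -181 + \frac{C - 5 O}{2 O}$ ($v{\left(C,O \right)} = \frac{C - 5 O}{2 O} - 181 = -181 + \frac{C - 5 O}{2 O}$)
$3297336 - v{\left(-1612,833 \right)} = 3297336 - \frac{-1612 - 305711}{2 \cdot 833} = 3297336 - \frac{1}{2} \cdot \frac{1}{833} \left(-1612 - 305711\right) = 3297336 - \frac{1}{2} \cdot \frac{1}{833} \left(-307323\right) = 3297336 - - \frac{307323}{1666} = 3297336 + \frac{307323}{1666} = \frac{5493669099}{1666}$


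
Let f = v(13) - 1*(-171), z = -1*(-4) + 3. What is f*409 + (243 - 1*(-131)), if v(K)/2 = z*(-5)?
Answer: 41683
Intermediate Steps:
z = 7 (z = 4 + 3 = 7)
v(K) = -70 (v(K) = 2*(7*(-5)) = 2*(-35) = -70)
f = 101 (f = -70 - 1*(-171) = -70 + 171 = 101)
f*409 + (243 - 1*(-131)) = 101*409 + (243 - 1*(-131)) = 41309 + (243 + 131) = 41309 + 374 = 41683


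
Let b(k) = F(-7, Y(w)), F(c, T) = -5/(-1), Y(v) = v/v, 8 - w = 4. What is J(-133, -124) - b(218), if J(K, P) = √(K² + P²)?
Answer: -5 + √33065 ≈ 176.84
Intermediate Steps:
w = 4 (w = 8 - 1*4 = 8 - 4 = 4)
Y(v) = 1
F(c, T) = 5 (F(c, T) = -5*(-1) = 5)
b(k) = 5
J(-133, -124) - b(218) = √((-133)² + (-124)²) - 1*5 = √(17689 + 15376) - 5 = √33065 - 5 = -5 + √33065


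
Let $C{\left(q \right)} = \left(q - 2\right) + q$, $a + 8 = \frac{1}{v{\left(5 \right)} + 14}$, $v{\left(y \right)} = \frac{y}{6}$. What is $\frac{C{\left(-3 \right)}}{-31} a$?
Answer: $- \frac{5648}{2759} \approx -2.0471$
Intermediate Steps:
$v{\left(y \right)} = \frac{y}{6}$ ($v{\left(y \right)} = y \frac{1}{6} = \frac{y}{6}$)
$a = - \frac{706}{89}$ ($a = -8 + \frac{1}{\frac{1}{6} \cdot 5 + 14} = -8 + \frac{1}{\frac{5}{6} + 14} = -8 + \frac{1}{\frac{89}{6}} = -8 + \frac{6}{89} = - \frac{706}{89} \approx -7.9326$)
$C{\left(q \right)} = -2 + 2 q$ ($C{\left(q \right)} = \left(-2 + q\right) + q = -2 + 2 q$)
$\frac{C{\left(-3 \right)}}{-31} a = \frac{-2 + 2 \left(-3\right)}{-31} \left(- \frac{706}{89}\right) = \left(-2 - 6\right) \left(- \frac{1}{31}\right) \left(- \frac{706}{89}\right) = \left(-8\right) \left(- \frac{1}{31}\right) \left(- \frac{706}{89}\right) = \frac{8}{31} \left(- \frac{706}{89}\right) = - \frac{5648}{2759}$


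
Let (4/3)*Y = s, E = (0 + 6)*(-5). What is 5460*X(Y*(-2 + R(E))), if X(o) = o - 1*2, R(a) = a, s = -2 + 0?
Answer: 251160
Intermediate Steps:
s = -2
E = -30 (E = 6*(-5) = -30)
Y = -3/2 (Y = (3/4)*(-2) = -3/2 ≈ -1.5000)
X(o) = -2 + o (X(o) = o - 2 = -2 + o)
5460*X(Y*(-2 + R(E))) = 5460*(-2 - 3*(-2 - 30)/2) = 5460*(-2 - 3/2*(-32)) = 5460*(-2 + 48) = 5460*46 = 251160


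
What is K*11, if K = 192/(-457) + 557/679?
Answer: 1365991/310303 ≈ 4.4021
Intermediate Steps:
K = 124181/310303 (K = 192*(-1/457) + 557*(1/679) = -192/457 + 557/679 = 124181/310303 ≈ 0.40019)
K*11 = (124181/310303)*11 = 1365991/310303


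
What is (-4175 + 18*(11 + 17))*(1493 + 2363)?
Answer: -14155376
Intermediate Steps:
(-4175 + 18*(11 + 17))*(1493 + 2363) = (-4175 + 18*28)*3856 = (-4175 + 504)*3856 = -3671*3856 = -14155376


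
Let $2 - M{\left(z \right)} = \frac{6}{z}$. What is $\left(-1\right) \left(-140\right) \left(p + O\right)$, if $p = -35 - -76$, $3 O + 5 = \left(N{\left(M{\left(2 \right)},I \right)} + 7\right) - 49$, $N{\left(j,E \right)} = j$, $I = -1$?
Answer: $3500$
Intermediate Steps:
$M{\left(z \right)} = 2 - \frac{6}{z}$
$O = -16$ ($O = - \frac{5}{3} + \frac{\left(\left(2 - \frac{6}{2}\right) + 7\right) - 49}{3} = - \frac{5}{3} + \frac{\left(\left(2 - 3\right) + 7\right) - 49}{3} = - \frac{5}{3} + \frac{\left(-1 + 7\right) - 49}{3} = - \frac{5}{3} + \frac{6 - 49}{3} = - \frac{5}{3} + \frac{1}{3} \left(-43\right) = - \frac{5}{3} - \frac{43}{3} = -16$)
$p = 41$ ($p = -35 + 76 = 41$)
$\left(-1\right) \left(-140\right) \left(p + O\right) = \left(-1\right) \left(-140\right) \left(41 - 16\right) = 140 \cdot 25 = 3500$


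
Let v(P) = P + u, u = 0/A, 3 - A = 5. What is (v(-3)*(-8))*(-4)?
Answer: -96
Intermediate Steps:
A = -2 (A = 3 - 1*5 = 3 - 5 = -2)
u = 0 (u = 0/(-2) = 0*(-½) = 0)
v(P) = P (v(P) = P + 0 = P)
(v(-3)*(-8))*(-4) = -3*(-8)*(-4) = 24*(-4) = -96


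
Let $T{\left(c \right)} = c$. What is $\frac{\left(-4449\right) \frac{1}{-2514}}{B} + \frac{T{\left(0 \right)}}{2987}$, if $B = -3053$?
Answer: $- \frac{1483}{2558414} \approx -0.00057966$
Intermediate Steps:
$\frac{\left(-4449\right) \frac{1}{-2514}}{B} + \frac{T{\left(0 \right)}}{2987} = \frac{\left(-4449\right) \frac{1}{-2514}}{-3053} + \frac{0}{2987} = \left(-4449\right) \left(- \frac{1}{2514}\right) \left(- \frac{1}{3053}\right) + 0 \cdot \frac{1}{2987} = \frac{1483}{838} \left(- \frac{1}{3053}\right) + 0 = - \frac{1483}{2558414} + 0 = - \frac{1483}{2558414}$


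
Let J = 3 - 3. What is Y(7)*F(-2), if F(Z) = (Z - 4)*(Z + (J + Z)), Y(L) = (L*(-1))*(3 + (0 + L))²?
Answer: -16800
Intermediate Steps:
J = 0
Y(L) = -L*(3 + L)² (Y(L) = (-L)*(3 + L)² = -L*(3 + L)²)
F(Z) = 2*Z*(-4 + Z) (F(Z) = (Z - 4)*(Z + (0 + Z)) = (-4 + Z)*(Z + Z) = (-4 + Z)*(2*Z) = 2*Z*(-4 + Z))
Y(7)*F(-2) = (-1*7*(3 + 7)²)*(2*(-2)*(-4 - 2)) = (-1*7*10²)*(2*(-2)*(-6)) = -1*7*100*24 = -700*24 = -16800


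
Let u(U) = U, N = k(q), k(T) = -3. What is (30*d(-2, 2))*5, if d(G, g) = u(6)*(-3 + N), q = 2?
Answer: -5400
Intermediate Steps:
N = -3
d(G, g) = -36 (d(G, g) = 6*(-3 - 3) = 6*(-6) = -36)
(30*d(-2, 2))*5 = (30*(-36))*5 = -1080*5 = -5400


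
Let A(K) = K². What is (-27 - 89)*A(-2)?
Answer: -464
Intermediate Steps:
(-27 - 89)*A(-2) = (-27 - 89)*(-2)² = -116*4 = -464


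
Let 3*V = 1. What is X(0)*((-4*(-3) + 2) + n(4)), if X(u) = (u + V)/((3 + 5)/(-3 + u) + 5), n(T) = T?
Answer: 18/7 ≈ 2.5714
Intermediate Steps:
V = ⅓ (V = (⅓)*1 = ⅓ ≈ 0.33333)
X(u) = (⅓ + u)/(5 + 8/(-3 + u)) (X(u) = (u + ⅓)/((3 + 5)/(-3 + u) + 5) = (⅓ + u)/(8/(-3 + u) + 5) = (⅓ + u)/(5 + 8/(-3 + u)))
X(0)*((-4*(-3) + 2) + n(4)) = ((-3 - 8*0 + 3*0²)/(3*(-7 + 5*0)))*((-4*(-3) + 2) + 4) = ((-3 + 0 + 3*0)/(3*(-7 + 0)))*((12 + 2) + 4) = ((⅓)*(-3 + 0 + 0)/(-7))*(14 + 4) = ((⅓)*(-⅐)*(-3))*18 = (⅐)*18 = 18/7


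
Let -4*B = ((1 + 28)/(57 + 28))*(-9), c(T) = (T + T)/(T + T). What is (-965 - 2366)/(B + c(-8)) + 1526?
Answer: -215414/601 ≈ -358.43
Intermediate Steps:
c(T) = 1 (c(T) = (2*T)/((2*T)) = (2*T)*(1/(2*T)) = 1)
B = 261/340 (B = -(1 + 28)/(57 + 28)*(-9)/4 = -29/85*(-9)/4 = -29*(1/85)*(-9)/4 = -29*(-9)/340 = -¼*(-261/85) = 261/340 ≈ 0.76765)
(-965 - 2366)/(B + c(-8)) + 1526 = (-965 - 2366)/(261/340 + 1) + 1526 = -3331/601/340 + 1526 = -3331*340/601 + 1526 = -1132540/601 + 1526 = -215414/601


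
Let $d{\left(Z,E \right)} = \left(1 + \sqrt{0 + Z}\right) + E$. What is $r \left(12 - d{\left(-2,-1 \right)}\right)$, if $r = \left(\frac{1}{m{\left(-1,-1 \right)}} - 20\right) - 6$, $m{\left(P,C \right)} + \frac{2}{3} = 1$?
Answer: $-276 + 23 i \sqrt{2} \approx -276.0 + 32.527 i$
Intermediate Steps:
$m{\left(P,C \right)} = \frac{1}{3}$ ($m{\left(P,C \right)} = - \frac{2}{3} + 1 = \frac{1}{3}$)
$d{\left(Z,E \right)} = 1 + E + \sqrt{Z}$ ($d{\left(Z,E \right)} = \left(1 + \sqrt{Z}\right) + E = 1 + E + \sqrt{Z}$)
$r = -23$ ($r = \left(\frac{1}{\frac{1}{3}} - 20\right) - 6 = \left(3 - 20\right) - 6 = -17 - 6 = -23$)
$r \left(12 - d{\left(-2,-1 \right)}\right) = - 23 \left(12 - \left(1 - 1 + \sqrt{-2}\right)\right) = - 23 \left(12 - \left(1 - 1 + i \sqrt{2}\right)\right) = - 23 \left(12 - i \sqrt{2}\right) = -276 + 23 i \sqrt{2}$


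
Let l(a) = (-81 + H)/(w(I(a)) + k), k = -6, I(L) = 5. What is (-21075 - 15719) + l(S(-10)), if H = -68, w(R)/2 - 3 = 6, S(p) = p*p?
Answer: -441677/12 ≈ -36806.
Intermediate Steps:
S(p) = p²
w(R) = 18 (w(R) = 6 + 2*6 = 6 + 12 = 18)
l(a) = -149/12 (l(a) = (-81 - 68)/(18 - 6) = -149/12)
(-21075 - 15719) + l(S(-10)) = (-21075 - 15719) - 149/12 = -36794 - 149/12 = -441677/12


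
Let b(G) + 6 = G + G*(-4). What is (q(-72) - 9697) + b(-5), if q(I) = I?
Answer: -9760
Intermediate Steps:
b(G) = -6 - 3*G (b(G) = -6 + (G + G*(-4)) = -6 + (G - 4*G) = -6 - 3*G)
(q(-72) - 9697) + b(-5) = (-72 - 9697) + (-6 - 3*(-5)) = -9769 + (-6 + 15) = -9769 + 9 = -9760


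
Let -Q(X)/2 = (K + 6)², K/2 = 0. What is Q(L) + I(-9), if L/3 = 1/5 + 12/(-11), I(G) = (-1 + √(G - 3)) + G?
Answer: -82 + 2*I*√3 ≈ -82.0 + 3.4641*I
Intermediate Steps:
K = 0 (K = 2*0 = 0)
I(G) = -1 + G + √(-3 + G) (I(G) = (-1 + √(-3 + G)) + G = -1 + G + √(-3 + G))
L = -147/55 (L = 3*(1/5 + 12/(-11)) = 3*(1*(⅕) + 12*(-1/11)) = 3*(⅕ - 12/11) = 3*(-49/55) = -147/55 ≈ -2.6727)
Q(X) = -72 (Q(X) = -2*(0 + 6)² = -2*6² = -2*36 = -72)
Q(L) + I(-9) = -72 + (-1 - 9 + √(-3 - 9)) = -72 + (-1 - 9 + √(-12)) = -72 + (-1 - 9 + 2*I*√3) = -72 + (-10 + 2*I*√3) = -82 + 2*I*√3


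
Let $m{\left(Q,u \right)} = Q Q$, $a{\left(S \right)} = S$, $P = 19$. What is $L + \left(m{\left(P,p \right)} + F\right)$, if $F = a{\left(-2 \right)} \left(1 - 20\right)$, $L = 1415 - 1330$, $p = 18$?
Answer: $484$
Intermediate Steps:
$L = 85$
$m{\left(Q,u \right)} = Q^{2}$
$F = 38$ ($F = - 2 \left(1 - 20\right) = \left(-2\right) \left(-19\right) = 38$)
$L + \left(m{\left(P,p \right)} + F\right) = 85 + \left(19^{2} + 38\right) = 85 + \left(361 + 38\right) = 85 + 399 = 484$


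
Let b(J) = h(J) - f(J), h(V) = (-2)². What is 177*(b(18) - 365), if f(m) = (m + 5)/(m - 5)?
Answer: -834732/13 ≈ -64210.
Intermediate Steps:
h(V) = 4
f(m) = (5 + m)/(-5 + m)
b(J) = 4 - (5 + J)/(-5 + J)
177*(b(18) - 365) = 177*((-25 + 3*18)/(-5 + 18) - 365) = 177*((-25 + 54)/13 - 365) = 177*((1/13)*29 - 365) = 177*(29/13 - 365) = 177*(-4716/13) = -834732/13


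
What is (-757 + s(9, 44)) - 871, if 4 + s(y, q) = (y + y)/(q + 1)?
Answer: -8158/5 ≈ -1631.6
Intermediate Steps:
s(y, q) = -4 + 2*y/(1 + q) (s(y, q) = -4 + (y + y)/(q + 1) = -4 + (2*y)/(1 + q) = -4 + 2*y/(1 + q))
(-757 + s(9, 44)) - 871 = (-757 + 2*(-2 + 9 - 2*44)/(1 + 44)) - 871 = (-757 + 2*(-2 + 9 - 88)/45) - 871 = (-757 + 2*(1/45)*(-81)) - 871 = (-757 - 18/5) - 871 = -3803/5 - 871 = -8158/5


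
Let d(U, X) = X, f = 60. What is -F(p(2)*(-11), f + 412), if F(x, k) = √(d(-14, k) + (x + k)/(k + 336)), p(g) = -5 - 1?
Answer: -√19286657/202 ≈ -21.741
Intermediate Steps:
p(g) = -6
F(x, k) = √(k + (k + x)/(336 + k)) (F(x, k) = √(k + (x + k)/(k + 336)) = √(k + (k + x)/(336 + k)))
-F(p(2)*(-11), f + 412) = -√(((60 + 412) - 6*(-11) + (60 + 412)*(336 + (60 + 412)))/(336 + (60 + 412))) = -√((472 + 66 + 472*(336 + 472))/(336 + 472)) = -√((472 + 66 + 472*808)/808) = -√((472 + 66 + 381376)/808) = -√((1/808)*381914) = -√(190957/404) = -√19286657/202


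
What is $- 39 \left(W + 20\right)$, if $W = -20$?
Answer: $0$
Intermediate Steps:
$- 39 \left(W + 20\right) = - 39 \left(-20 + 20\right) = \left(-39\right) 0 = 0$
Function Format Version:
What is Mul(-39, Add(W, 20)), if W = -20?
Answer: 0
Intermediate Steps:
Mul(-39, Add(W, 20)) = Mul(-39, Add(-20, 20)) = Mul(-39, 0) = 0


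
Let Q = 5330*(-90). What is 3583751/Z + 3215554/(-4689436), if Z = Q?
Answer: -75197836919/9219354300 ≈ -8.1565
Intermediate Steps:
Q = -479700
Z = -479700
3583751/Z + 3215554/(-4689436) = 3583751/(-479700) + 3215554/(-4689436) = 3583751*(-1/479700) + 3215554*(-1/4689436) = -3583751/479700 - 26357/38438 = -75197836919/9219354300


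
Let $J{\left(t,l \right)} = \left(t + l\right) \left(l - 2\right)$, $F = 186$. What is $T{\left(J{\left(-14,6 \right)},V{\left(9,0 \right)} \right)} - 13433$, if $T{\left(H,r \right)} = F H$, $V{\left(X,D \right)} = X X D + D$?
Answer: $-19385$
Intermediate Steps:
$V{\left(X,D \right)} = D + D X^{2}$ ($V{\left(X,D \right)} = X^{2} D + D = D X^{2} + D = D + D X^{2}$)
$J{\left(t,l \right)} = \left(-2 + l\right) \left(l + t\right)$ ($J{\left(t,l \right)} = \left(l + t\right) \left(-2 + l\right) = \left(-2 + l\right) \left(l + t\right)$)
$T{\left(H,r \right)} = 186 H$
$T{\left(J{\left(-14,6 \right)},V{\left(9,0 \right)} \right)} - 13433 = 186 \left(6^{2} - 12 - -28 + 6 \left(-14\right)\right) - 13433 = 186 \left(36 - 12 + 28 - 84\right) - 13433 = 186 \left(-32\right) - 13433 = -5952 - 13433 = -19385$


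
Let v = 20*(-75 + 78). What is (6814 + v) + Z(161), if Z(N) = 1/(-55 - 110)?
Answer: 1134209/165 ≈ 6874.0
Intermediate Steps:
Z(N) = -1/165 (Z(N) = 1/(-165) = -1/165)
v = 60 (v = 20*3 = 60)
(6814 + v) + Z(161) = (6814 + 60) - 1/165 = 6874 - 1/165 = 1134209/165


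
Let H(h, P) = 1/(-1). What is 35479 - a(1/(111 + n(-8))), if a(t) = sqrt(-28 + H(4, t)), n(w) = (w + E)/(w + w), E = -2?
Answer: 35479 - I*sqrt(29) ≈ 35479.0 - 5.3852*I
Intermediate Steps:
n(w) = (-2 + w)/(2*w) (n(w) = (w - 2)/(w + w) = (-2 + w)/((2*w)) = (-2 + w)*(1/(2*w)) = (-2 + w)/(2*w))
H(h, P) = -1
a(t) = I*sqrt(29) (a(t) = sqrt(-28 - 1) = sqrt(-29) = I*sqrt(29))
35479 - a(1/(111 + n(-8))) = 35479 - I*sqrt(29)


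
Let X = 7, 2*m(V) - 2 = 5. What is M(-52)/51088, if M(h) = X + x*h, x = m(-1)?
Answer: -175/51088 ≈ -0.0034255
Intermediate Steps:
m(V) = 7/2 (m(V) = 1 + (½)*5 = 1 + 5/2 = 7/2)
x = 7/2 ≈ 3.5000
M(h) = 7 + 7*h/2
M(-52)/51088 = (7 + (7/2)*(-52))/51088 = (7 - 182)*(1/51088) = -175*1/51088 = -175/51088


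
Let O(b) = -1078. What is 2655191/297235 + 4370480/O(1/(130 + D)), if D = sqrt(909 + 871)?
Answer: -648098663451/160209665 ≈ -4045.3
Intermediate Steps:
D = 2*sqrt(445) (D = sqrt(1780) = 2*sqrt(445) ≈ 42.190)
2655191/297235 + 4370480/O(1/(130 + D)) = 2655191/297235 + 4370480/(-1078) = 2655191*(1/297235) + 4370480*(-1/1078) = 2655191/297235 - 2185240/539 = -648098663451/160209665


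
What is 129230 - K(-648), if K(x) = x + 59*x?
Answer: 168110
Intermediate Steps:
K(x) = 60*x
129230 - K(-648) = 129230 - 60*(-648) = 129230 - 1*(-38880) = 129230 + 38880 = 168110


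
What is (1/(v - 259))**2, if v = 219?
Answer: 1/1600 ≈ 0.00062500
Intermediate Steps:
(1/(v - 259))**2 = (1/(219 - 259))**2 = (1/(-40))**2 = (-1/40)**2 = 1/1600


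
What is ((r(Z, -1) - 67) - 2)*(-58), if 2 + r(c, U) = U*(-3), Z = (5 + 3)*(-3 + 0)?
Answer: 3944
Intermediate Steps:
Z = -24 (Z = 8*(-3) = -24)
r(c, U) = -2 - 3*U (r(c, U) = -2 + U*(-3) = -2 - 3*U)
((r(Z, -1) - 67) - 2)*(-58) = (((-2 - 3*(-1)) - 67) - 2)*(-58) = (((-2 + 3) - 67) - 2)*(-58) = ((1 - 67) - 2)*(-58) = (-66 - 2)*(-58) = -68*(-58) = 3944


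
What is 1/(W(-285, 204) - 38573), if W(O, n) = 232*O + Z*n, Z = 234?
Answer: -1/56957 ≈ -1.7557e-5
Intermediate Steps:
W(O, n) = 232*O + 234*n
1/(W(-285, 204) - 38573) = 1/((232*(-285) + 234*204) - 38573) = 1/((-66120 + 47736) - 38573) = 1/(-18384 - 38573) = 1/(-56957) = -1/56957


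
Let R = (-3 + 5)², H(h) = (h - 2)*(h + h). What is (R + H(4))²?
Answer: 400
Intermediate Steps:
H(h) = 2*h*(-2 + h) (H(h) = (-2 + h)*(2*h) = 2*h*(-2 + h))
R = 4 (R = 2² = 4)
(R + H(4))² = (4 + 2*4*(-2 + 4))² = (4 + 2*4*2)² = (4 + 16)² = 20² = 400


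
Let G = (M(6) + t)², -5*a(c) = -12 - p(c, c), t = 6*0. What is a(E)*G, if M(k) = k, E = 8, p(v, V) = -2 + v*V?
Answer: 2664/5 ≈ 532.80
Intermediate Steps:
p(v, V) = -2 + V*v
t = 0
a(c) = 2 + c²/5 (a(c) = -(-12 - (-2 + c*c))/5 = -(-12 - (-2 + c²))/5 = -(-12 + (2 - c²))/5 = -(-10 - c²)/5 = 2 + c²/5)
G = 36 (G = (6 + 0)² = 6² = 36)
a(E)*G = (2 + (⅕)*8²)*36 = (2 + (⅕)*64)*36 = (2 + 64/5)*36 = (74/5)*36 = 2664/5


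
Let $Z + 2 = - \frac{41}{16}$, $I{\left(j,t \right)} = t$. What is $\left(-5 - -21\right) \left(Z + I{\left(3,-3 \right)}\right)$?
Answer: $-121$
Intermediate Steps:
$Z = - \frac{73}{16}$ ($Z = -2 - \frac{41}{16} = - \frac{73}{16} \approx -4.5625$)
$\left(-5 - -21\right) \left(Z + I{\left(3,-3 \right)}\right) = \left(-5 - -21\right) \left(- \frac{73}{16} - 3\right) = \left(-5 + 21\right) \left(- \frac{121}{16}\right) = 16 \left(- \frac{121}{16}\right) = -121$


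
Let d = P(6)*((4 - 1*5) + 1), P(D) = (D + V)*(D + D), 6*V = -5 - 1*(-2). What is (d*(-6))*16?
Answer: 0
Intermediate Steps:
V = -1/2 (V = (-5 - 1*(-2))/6 = (-5 + 2)/6 = (1/6)*(-3) = -1/2 ≈ -0.50000)
P(D) = 2*D*(-1/2 + D) (P(D) = (D - 1/2)*(D + D) = (-1/2 + D)*(2*D) = 2*D*(-1/2 + D))
d = 0 (d = (6*(-1 + 2*6))*((4 - 1*5) + 1) = (6*(-1 + 12))*((4 - 5) + 1) = (6*11)*(-1 + 1) = 66*0 = 0)
(d*(-6))*16 = (0*(-6))*16 = 0*16 = 0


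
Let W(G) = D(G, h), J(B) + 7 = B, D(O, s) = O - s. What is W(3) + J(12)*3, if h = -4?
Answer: 22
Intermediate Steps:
J(B) = -7 + B
W(G) = 4 + G (W(G) = G - 1*(-4) = G + 4 = 4 + G)
W(3) + J(12)*3 = (4 + 3) + (-7 + 12)*3 = 7 + 5*3 = 7 + 15 = 22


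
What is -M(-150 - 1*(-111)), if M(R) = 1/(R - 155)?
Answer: 1/194 ≈ 0.0051546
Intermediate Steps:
M(R) = 1/(-155 + R)
-M(-150 - 1*(-111)) = -1/(-155 + (-150 - 1*(-111))) = -1/(-155 + (-150 + 111)) = -1/(-155 - 39) = -1/(-194) = -1*(-1/194) = 1/194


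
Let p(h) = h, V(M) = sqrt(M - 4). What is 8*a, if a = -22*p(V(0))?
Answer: -352*I ≈ -352.0*I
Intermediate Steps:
V(M) = sqrt(-4 + M)
a = -44*I (a = -22*sqrt(-4 + 0) = -44*I ≈ -44.0*I)
8*a = 8*(-44*I) = -352*I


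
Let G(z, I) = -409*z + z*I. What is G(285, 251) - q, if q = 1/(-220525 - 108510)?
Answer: -14816446049/329035 ≈ -45030.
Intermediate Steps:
G(z, I) = -409*z + I*z
q = -1/329035 (q = 1/(-329035) = -1/329035 ≈ -3.0392e-6)
G(285, 251) - q = 285*(-409 + 251) - 1*(-1/329035) = 285*(-158) + 1/329035 = -45030 + 1/329035 = -14816446049/329035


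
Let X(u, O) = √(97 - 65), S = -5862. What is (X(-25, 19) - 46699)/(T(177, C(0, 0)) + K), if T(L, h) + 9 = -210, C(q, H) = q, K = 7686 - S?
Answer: -46699/13329 + 4*√2/13329 ≈ -3.5031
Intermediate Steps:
K = 13548 (K = 7686 - 1*(-5862) = 7686 + 5862 = 13548)
T(L, h) = -219 (T(L, h) = -9 - 210 = -219)
X(u, O) = 4*√2 (X(u, O) = √32 = 4*√2)
(X(-25, 19) - 46699)/(T(177, C(0, 0)) + K) = (4*√2 - 46699)/(-219 + 13548) = (-46699 + 4*√2)/13329 = (-46699 + 4*√2)*(1/13329) = -46699/13329 + 4*√2/13329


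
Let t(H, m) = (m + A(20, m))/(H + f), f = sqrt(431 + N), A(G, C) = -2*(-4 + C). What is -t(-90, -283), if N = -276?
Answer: 5238/1589 + 291*sqrt(155)/7945 ≈ 3.7524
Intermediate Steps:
A(G, C) = 8 - 2*C
f = sqrt(155) (f = sqrt(431 - 276) = sqrt(155) ≈ 12.450)
t(H, m) = (8 - m)/(H + sqrt(155)) (t(H, m) = (m + (8 - 2*m))/(H + sqrt(155)) = (8 - m)/(H + sqrt(155)))
-t(-90, -283) = -(8 - 1*(-283))/(-90 + sqrt(155)) = -(8 + 283)/(-90 + sqrt(155)) = -291/(-90 + sqrt(155))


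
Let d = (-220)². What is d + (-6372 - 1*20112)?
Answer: 21916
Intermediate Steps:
d = 48400
d + (-6372 - 1*20112) = 48400 + (-6372 - 1*20112) = 48400 + (-6372 - 20112) = 48400 - 26484 = 21916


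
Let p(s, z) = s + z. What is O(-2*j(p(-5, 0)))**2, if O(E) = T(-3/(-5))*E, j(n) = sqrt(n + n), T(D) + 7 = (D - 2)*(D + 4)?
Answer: -903168/125 ≈ -7225.3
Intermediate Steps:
T(D) = -7 + (-2 + D)*(4 + D) (T(D) = -7 + (D - 2)*(D + 4) = -7 + (-2 + D)*(4 + D))
j(n) = sqrt(2)*sqrt(n) (j(n) = sqrt(2*n) = sqrt(2)*sqrt(n))
O(E) = -336*E/25 (O(E) = (-15 + (-3/(-5))**2 + 2*(-3/(-5)))*E = (-15 + (-3*(-1/5))**2 + 2*(-3*(-1/5)))*E = (-15 + (3/5)**2 + 2*(3/5))*E = (-15 + 9/25 + 6/5)*E = -336*E/25)
O(-2*j(p(-5, 0)))**2 = (-(-672)*sqrt(2)*sqrt(-5 + 0)/25)**2 = (-(-672)*sqrt(2)*sqrt(-5)/25)**2 = (-(-672)*sqrt(2)*(I*sqrt(5))/25)**2 = (-(-672)*I*sqrt(10)/25)**2 = (672*I*sqrt(10)/25)**2 = -903168/125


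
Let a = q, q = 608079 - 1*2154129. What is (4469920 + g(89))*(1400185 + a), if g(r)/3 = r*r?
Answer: -655471070795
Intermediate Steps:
q = -1546050 (q = 608079 - 2154129 = -1546050)
a = -1546050
g(r) = 3*r² (g(r) = 3*(r*r) = 3*r²)
(4469920 + g(89))*(1400185 + a) = (4469920 + 3*89²)*(1400185 - 1546050) = (4469920 + 3*7921)*(-145865) = (4469920 + 23763)*(-145865) = 4493683*(-145865) = -655471070795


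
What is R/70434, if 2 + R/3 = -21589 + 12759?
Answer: -1472/3913 ≈ -0.37618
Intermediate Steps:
R = -26496 (R = -6 + 3*(-21589 + 12759) = -6 + 3*(-8830) = -6 - 26490 = -26496)
R/70434 = -26496/70434 = -26496*1/70434 = -1472/3913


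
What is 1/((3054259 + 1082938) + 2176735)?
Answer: 1/6313932 ≈ 1.5838e-7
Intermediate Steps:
1/((3054259 + 1082938) + 2176735) = 1/(4137197 + 2176735) = 1/6313932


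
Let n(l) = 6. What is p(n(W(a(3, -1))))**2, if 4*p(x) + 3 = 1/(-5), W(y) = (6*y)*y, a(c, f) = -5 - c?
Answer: 16/25 ≈ 0.64000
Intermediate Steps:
W(y) = 6*y**2
p(x) = -4/5 (p(x) = -3/4 + (1/(-5))/4 = -3/4 + (1*(-1/5))/4 = -3/4 + (1/4)*(-1/5) = -3/4 - 1/20 = -4/5)
p(n(W(a(3, -1))))**2 = (-4/5)**2 = 16/25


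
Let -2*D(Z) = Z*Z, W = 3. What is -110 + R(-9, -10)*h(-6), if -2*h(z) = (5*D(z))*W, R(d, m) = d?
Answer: -1325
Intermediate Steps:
D(Z) = -Z²/2 (D(Z) = -Z*Z/2 = -Z²/2)
h(z) = 15*z²/4 (h(z) = -5*(-z²/2)*3/2 = -(-5*z²/2)*3/2 = -(-15)*z²/4 = 15*z²/4)
-110 + R(-9, -10)*h(-6) = -110 - 135*(-6)²/4 = -110 - 135*36/4 = -110 - 9*135 = -110 - 1215 = -1325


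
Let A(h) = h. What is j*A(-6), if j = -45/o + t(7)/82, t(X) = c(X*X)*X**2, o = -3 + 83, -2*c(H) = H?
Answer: 29919/328 ≈ 91.216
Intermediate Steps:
c(H) = -H/2
o = 80
t(X) = -X**4/2 (t(X) = (-X*X/2)*X**2 = (-X**2/2)*X**2 = -X**4/2)
j = -9973/656 (j = -45/80 - 1/2*7**4/82 = -45*1/80 - 1/2*2401*(1/82) = -9/16 - 2401/2*1/82 = -9/16 - 2401/164 = -9973/656 ≈ -15.203)
j*A(-6) = -9973/656*(-6) = 29919/328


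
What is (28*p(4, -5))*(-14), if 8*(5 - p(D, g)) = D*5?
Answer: -980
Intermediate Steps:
p(D, g) = 5 - 5*D/8 (p(D, g) = 5 - D*5/8 = 5 - 5*D/8)
(28*p(4, -5))*(-14) = (28*(5 - 5/8*4))*(-14) = (28*(5 - 5/2))*(-14) = (28*(5/2))*(-14) = 70*(-14) = -980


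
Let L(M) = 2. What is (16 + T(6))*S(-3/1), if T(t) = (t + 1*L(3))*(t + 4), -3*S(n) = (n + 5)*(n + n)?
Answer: 384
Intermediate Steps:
S(n) = -2*n*(5 + n)/3 (S(n) = -(n + 5)*(n + n)/3 = -(5 + n)*2*n/3 = -2*n*(5 + n)/3)
T(t) = (2 + t)*(4 + t) (T(t) = (t + 1*2)*(t + 4) = (t + 2)*(4 + t) = (2 + t)*(4 + t))
(16 + T(6))*S(-3/1) = (16 + (8 + 6² + 6*6))*(-2*(-3/1)*(5 - 3/1)/3) = (16 + (8 + 36 + 36))*(-2*(-3*1)*(5 - 3*1)/3) = (16 + 80)*(-⅔*(-3)*(5 - 3)) = 96*(-⅔*(-3)*2) = 96*4 = 384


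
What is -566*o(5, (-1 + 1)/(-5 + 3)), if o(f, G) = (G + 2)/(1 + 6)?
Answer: -1132/7 ≈ -161.71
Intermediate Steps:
o(f, G) = 2/7 + G/7 (o(f, G) = (2 + G)/7 = (2 + G)*(⅐) = 2/7 + G/7)
-566*o(5, (-1 + 1)/(-5 + 3)) = -566*(2/7 + ((-1 + 1)/(-5 + 3))/7) = -566*(2/7 + (0/(-2))/7) = -566*(2/7 + (0*(-½))/7) = -566*(2/7 + (⅐)*0) = -566*(2/7 + 0) = -566*2/7 = -1132/7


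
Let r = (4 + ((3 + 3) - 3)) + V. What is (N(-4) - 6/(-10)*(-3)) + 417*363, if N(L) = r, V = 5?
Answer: 756906/5 ≈ 1.5138e+5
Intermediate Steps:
r = 12 (r = (4 + ((3 + 3) - 3)) + 5 = (4 + (6 - 3)) + 5 = (4 + 3) + 5 = 7 + 5 = 12)
N(L) = 12
(N(-4) - 6/(-10)*(-3)) + 417*363 = (12 - 6/(-10)*(-3)) + 417*363 = (12 - 6*(-1/10)*(-3)) + 151371 = (12 + (3/5)*(-3)) + 151371 = (12 - 9/5) + 151371 = 51/5 + 151371 = 756906/5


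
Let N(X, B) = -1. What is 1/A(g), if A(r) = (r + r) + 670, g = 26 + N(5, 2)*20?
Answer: 1/682 ≈ 0.0014663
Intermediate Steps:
g = 6 (g = 26 - 1*20 = 26 - 20 = 6)
A(r) = 670 + 2*r (A(r) = 2*r + 670 = 670 + 2*r)
1/A(g) = 1/(670 + 2*6) = 1/(670 + 12) = 1/682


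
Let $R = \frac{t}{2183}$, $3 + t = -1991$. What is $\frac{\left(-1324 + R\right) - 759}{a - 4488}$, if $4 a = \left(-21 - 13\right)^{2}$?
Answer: $\frac{267599}{539201} \approx 0.49629$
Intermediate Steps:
$t = -1994$ ($t = -3 - 1991 = -1994$)
$a = 289$ ($a = \frac{\left(-21 - 13\right)^{2}}{4} = \frac{\left(-34\right)^{2}}{4} = \frac{1}{4} \cdot 1156 = 289$)
$R = - \frac{1994}{2183} \approx -0.91342$
$\frac{\left(-1324 + R\right) - 759}{a - 4488} = \frac{\left(-1324 - \frac{1994}{2183}\right) - 759}{289 - 4488} = \frac{- \frac{2892286}{2183} - 759}{289 - 4488} = - \frac{4549183}{2183 \left(-4199\right)} = \left(- \frac{4549183}{2183}\right) \left(- \frac{1}{4199}\right) = \frac{267599}{539201}$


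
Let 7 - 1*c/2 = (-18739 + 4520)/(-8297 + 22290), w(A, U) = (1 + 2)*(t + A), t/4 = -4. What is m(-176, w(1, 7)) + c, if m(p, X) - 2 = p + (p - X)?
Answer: -4043525/13993 ≈ -288.97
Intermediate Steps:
t = -16 (t = 4*(-4) = -16)
w(A, U) = -48 + 3*A (w(A, U) = (1 + 2)*(-16 + A) = 3*(-16 + A) = -48 + 3*A)
m(p, X) = 2 - X + 2*p (m(p, X) = 2 + (p + (p - X)) = 2 + (-X + 2*p) = 2 - X + 2*p)
c = 224340/13993 (c = 14 - 2*(-18739 + 4520)/(-8297 + 22290) = 14 - (-28438)/13993 = 14 - 2*(-14219/13993) = 14 + 28438/13993 = 224340/13993 ≈ 16.032)
m(-176, w(1, 7)) + c = (2 - (-48 + 3*1) + 2*(-176)) + 224340/13993 = (2 - (-48 + 3) - 352) + 224340/13993 = (2 - 1*(-45) - 352) + 224340/13993 = (2 + 45 - 352) + 224340/13993 = -305 + 224340/13993 = -4043525/13993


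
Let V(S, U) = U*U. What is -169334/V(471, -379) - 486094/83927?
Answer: -84034722872/12055358207 ≈ -6.9707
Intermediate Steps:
V(S, U) = U²
-169334/V(471, -379) - 486094/83927 = -169334/((-379)²) - 486094/83927 = -169334/143641 - 486094*1/83927 = -169334*1/143641 - 486094/83927 = -169334/143641 - 486094/83927 = -84034722872/12055358207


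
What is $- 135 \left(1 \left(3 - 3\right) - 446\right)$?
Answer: $60210$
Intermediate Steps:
$- 135 \left(1 \left(3 - 3\right) - 446\right) = - 135 \left(1 \cdot 0 - 446\right) = - 135 \left(0 - 446\right) = \left(-135\right) \left(-446\right) = 60210$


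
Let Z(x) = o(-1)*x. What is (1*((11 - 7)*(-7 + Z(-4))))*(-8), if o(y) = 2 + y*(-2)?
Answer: 736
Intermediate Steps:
o(y) = 2 - 2*y
Z(x) = 4*x (Z(x) = (2 - 2*(-1))*x = (2 + 2)*x = 4*x)
(1*((11 - 7)*(-7 + Z(-4))))*(-8) = (1*((11 - 7)*(-7 + 4*(-4))))*(-8) = (1*(4*(-7 - 16)))*(-8) = (1*(4*(-23)))*(-8) = (1*(-92))*(-8) = -92*(-8) = 736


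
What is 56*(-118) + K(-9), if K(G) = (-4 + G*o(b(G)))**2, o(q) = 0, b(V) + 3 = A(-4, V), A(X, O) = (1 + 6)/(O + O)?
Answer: -6592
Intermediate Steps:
A(X, O) = 7/(2*O) (A(X, O) = 7/((2*O)) = 7*(1/(2*O)) = 7/(2*O))
b(V) = -3 + 7/(2*V)
K(G) = 16 (K(G) = (-4 + G*0)**2 = (-4 + 0)**2 = (-4)**2 = 16)
56*(-118) + K(-9) = 56*(-118) + 16 = -6608 + 16 = -6592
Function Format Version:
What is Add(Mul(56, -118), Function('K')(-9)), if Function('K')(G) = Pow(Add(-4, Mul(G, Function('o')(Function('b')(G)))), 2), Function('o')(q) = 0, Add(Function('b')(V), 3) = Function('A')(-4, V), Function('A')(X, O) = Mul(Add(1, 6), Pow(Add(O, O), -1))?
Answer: -6592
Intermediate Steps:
Function('A')(X, O) = Mul(Rational(7, 2), Pow(O, -1)) (Function('A')(X, O) = Mul(7, Pow(Mul(2, O), -1)) = Mul(7, Mul(Rational(1, 2), Pow(O, -1))) = Mul(Rational(7, 2), Pow(O, -1)))
Function('b')(V) = Add(-3, Mul(Rational(7, 2), Pow(V, -1)))
Function('K')(G) = 16 (Function('K')(G) = Pow(Add(-4, Mul(G, 0)), 2) = Pow(Add(-4, 0), 2) = Pow(-4, 2) = 16)
Add(Mul(56, -118), Function('K')(-9)) = Add(Mul(56, -118), 16) = Add(-6608, 16) = -6592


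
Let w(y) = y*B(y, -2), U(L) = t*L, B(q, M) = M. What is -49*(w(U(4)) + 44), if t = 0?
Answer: -2156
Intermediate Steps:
U(L) = 0 (U(L) = 0*L = 0)
w(y) = -2*y (w(y) = y*(-2) = -2*y)
-49*(w(U(4)) + 44) = -49*(-2*0 + 44) = -49*(0 + 44) = -49*44 = -2156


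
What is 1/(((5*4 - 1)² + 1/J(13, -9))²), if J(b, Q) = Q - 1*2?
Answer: 121/15760900 ≈ 7.6772e-6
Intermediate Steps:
J(b, Q) = -2 + Q (J(b, Q) = Q - 2 = -2 + Q)
1/(((5*4 - 1)² + 1/J(13, -9))²) = 1/(((5*4 - 1)² + 1/(-2 - 9))²) = 1/(((20 - 1)² + 1/(-11))²) = 1/((19² - 1/11)²) = 1/((361 - 1/11)²) = 1/((3970/11)²) = 1/(15760900/121) = 121/15760900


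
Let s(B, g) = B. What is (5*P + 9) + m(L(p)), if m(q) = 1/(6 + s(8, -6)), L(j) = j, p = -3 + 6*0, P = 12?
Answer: 967/14 ≈ 69.071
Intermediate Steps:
p = -3 (p = -3 + 0 = -3)
m(q) = 1/14 (m(q) = 1/(6 + 8) = 1/14)
(5*P + 9) + m(L(p)) = (5*12 + 9) + 1/14 = (60 + 9) + 1/14 = 69 + 1/14 = 967/14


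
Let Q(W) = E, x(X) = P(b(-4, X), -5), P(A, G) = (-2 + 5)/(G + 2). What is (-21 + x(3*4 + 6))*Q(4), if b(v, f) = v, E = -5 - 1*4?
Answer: 198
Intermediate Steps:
E = -9 (E = -5 - 4 = -9)
P(A, G) = 3/(2 + G)
x(X) = -1 (x(X) = 3/(2 - 5) = 3/(-3) = 3*(-⅓) = -1)
Q(W) = -9
(-21 + x(3*4 + 6))*Q(4) = (-21 - 1)*(-9) = -22*(-9) = 198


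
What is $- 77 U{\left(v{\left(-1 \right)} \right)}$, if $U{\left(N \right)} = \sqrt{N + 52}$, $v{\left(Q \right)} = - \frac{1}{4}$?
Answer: $- \frac{231 \sqrt{23}}{2} \approx -553.92$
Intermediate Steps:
$v{\left(Q \right)} = - \frac{1}{4}$ ($v{\left(Q \right)} = \left(-1\right) \frac{1}{4} = - \frac{1}{4}$)
$U{\left(N \right)} = \sqrt{52 + N}$
$- 77 U{\left(v{\left(-1 \right)} \right)} = - 77 \sqrt{52 - \frac{1}{4}} = - 77 \sqrt{\frac{207}{4}} = - 77 \frac{3 \sqrt{23}}{2} = - \frac{231 \sqrt{23}}{2}$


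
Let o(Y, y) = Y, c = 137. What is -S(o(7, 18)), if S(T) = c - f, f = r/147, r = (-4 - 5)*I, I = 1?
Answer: -6716/49 ≈ -137.06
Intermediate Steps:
r = -9 (r = (-4 - 5)*1 = -9*1 = -9)
f = -3/49 (f = -9/147 = -9*1/147 = -3/49 ≈ -0.061224)
S(T) = 6716/49 (S(T) = 137 - 1*(-3/49) = 137 + 3/49 = 6716/49)
-S(o(7, 18)) = -1*6716/49 = -6716/49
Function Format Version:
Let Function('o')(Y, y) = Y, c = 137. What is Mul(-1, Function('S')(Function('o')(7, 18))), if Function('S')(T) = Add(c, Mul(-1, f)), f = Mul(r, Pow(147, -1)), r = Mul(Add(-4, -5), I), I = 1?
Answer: Rational(-6716, 49) ≈ -137.06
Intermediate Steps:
r = -9 (r = Mul(Add(-4, -5), 1) = Mul(-9, 1) = -9)
f = Rational(-3, 49) (f = Mul(-9, Pow(147, -1)) = Mul(-9, Rational(1, 147)) = Rational(-3, 49) ≈ -0.061224)
Function('S')(T) = Rational(6716, 49) (Function('S')(T) = Add(137, Mul(-1, Rational(-3, 49))) = Add(137, Rational(3, 49)) = Rational(6716, 49))
Mul(-1, Function('S')(Function('o')(7, 18))) = Mul(-1, Rational(6716, 49)) = Rational(-6716, 49)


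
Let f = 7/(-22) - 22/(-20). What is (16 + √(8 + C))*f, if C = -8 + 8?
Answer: 688/55 + 86*√2/55 ≈ 14.720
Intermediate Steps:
f = 43/55 (f = 7*(-1/22) - 22*(-1/20) = -7/22 + 11/10 = 43/55 ≈ 0.78182)
C = 0
(16 + √(8 + C))*f = (16 + √(8 + 0))*(43/55) = (16 + √8)*(43/55) = (16 + 2*√2)*(43/55) = 688/55 + 86*√2/55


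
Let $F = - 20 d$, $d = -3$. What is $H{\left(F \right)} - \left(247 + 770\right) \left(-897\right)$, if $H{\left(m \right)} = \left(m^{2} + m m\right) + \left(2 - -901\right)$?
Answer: $920352$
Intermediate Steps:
$F = 60$ ($F = \left(-20\right) \left(-3\right) = 60$)
$H{\left(m \right)} = 903 + 2 m^{2}$ ($H{\left(m \right)} = \left(m^{2} + m^{2}\right) + \left(2 + 901\right) = 2 m^{2} + 903 = 903 + 2 m^{2}$)
$H{\left(F \right)} - \left(247 + 770\right) \left(-897\right) = \left(903 + 2 \cdot 60^{2}\right) - \left(247 + 770\right) \left(-897\right) = \left(903 + 2 \cdot 3600\right) - 1017 \left(-897\right) = \left(903 + 7200\right) - -912249 = 8103 + 912249 = 920352$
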